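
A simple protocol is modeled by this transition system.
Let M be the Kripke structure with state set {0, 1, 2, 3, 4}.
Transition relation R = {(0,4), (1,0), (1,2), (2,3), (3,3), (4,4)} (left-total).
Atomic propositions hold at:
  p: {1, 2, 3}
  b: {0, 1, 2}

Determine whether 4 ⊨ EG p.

No

EG p: greatest fixpoint, start Z0 = {1, 2, 3}, keep only states in Sat with some successor in Z. Already a fixed point.
Sat(EG p) = {1, 2, 3}
4 ∉ Sat(EG p) = {1, 2, 3}, so the formula does not hold at 4.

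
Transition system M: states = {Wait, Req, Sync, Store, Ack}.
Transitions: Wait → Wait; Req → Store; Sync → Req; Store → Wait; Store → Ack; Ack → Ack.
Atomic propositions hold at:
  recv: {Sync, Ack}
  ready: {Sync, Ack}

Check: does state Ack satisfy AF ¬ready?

Sat(¬ready) = {Wait, Req, Store}
AF ¬ready: least fixpoint, start Z0 = {Wait, Req, Store}, add states with every successor in Z. Z1 = {Wait, Req, Sync, Store}; fixed.
Sat(AF ¬ready) = {Wait, Req, Sync, Store}
Ack ∉ Sat(AF ¬ready) = {Wait, Req, Sync, Store}, so the formula does not hold at Ack.

No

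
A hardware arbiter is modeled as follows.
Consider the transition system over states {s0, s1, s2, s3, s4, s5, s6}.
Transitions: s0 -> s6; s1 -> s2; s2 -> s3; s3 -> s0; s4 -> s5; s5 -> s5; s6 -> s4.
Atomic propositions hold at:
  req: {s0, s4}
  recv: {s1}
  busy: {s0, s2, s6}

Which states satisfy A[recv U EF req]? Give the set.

EF req: least fixpoint, start Z0 = {s0, s4}, add states with some successor in Z. Z1 = {s0, s3, s4, s6}; Z2 = {s0, s2, s3, s4, s6}; Z3 = {s0, s1, s2, s3, s4, s6}; fixed.
Sat(EF req) = {s0, s1, s2, s3, s4, s6}
A[recv U EF req]: least fixpoint, start Z0 = Sat(EF req) = {s0, s1, s2, s3, s4, s6}, add states in Sat(recv) with every successor in Z. Already a fixed point.
Sat(A[recv U EF req]) = {s0, s1, s2, s3, s4, s6}

{s0, s1, s2, s3, s4, s6}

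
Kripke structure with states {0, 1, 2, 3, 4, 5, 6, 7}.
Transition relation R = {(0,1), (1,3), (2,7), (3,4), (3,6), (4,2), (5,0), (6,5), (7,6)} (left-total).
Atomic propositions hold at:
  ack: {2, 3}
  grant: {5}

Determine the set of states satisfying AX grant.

{6}

Sat(AX grant) = {s : every successor in {5}} = {6}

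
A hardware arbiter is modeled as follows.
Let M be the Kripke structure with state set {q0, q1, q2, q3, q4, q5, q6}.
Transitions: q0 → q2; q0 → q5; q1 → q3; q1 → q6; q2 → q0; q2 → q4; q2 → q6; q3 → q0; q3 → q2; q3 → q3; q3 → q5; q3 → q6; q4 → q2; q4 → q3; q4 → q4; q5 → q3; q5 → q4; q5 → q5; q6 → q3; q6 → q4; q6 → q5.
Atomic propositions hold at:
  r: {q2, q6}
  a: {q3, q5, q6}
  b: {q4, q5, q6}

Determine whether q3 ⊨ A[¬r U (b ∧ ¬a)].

Sat(¬r) = {q0, q1, q3, q4, q5}
Sat(¬a) = {q0, q1, q2, q4}
Sat(b ∧ ¬a) = {q4}
A[¬r U (b ∧ ¬a)]: least fixpoint, start Z0 = Sat((b ∧ ¬a)) = {q4}, add states in Sat(¬r) with every successor in Z. Already a fixed point.
Sat(A[¬r U (b ∧ ¬a)]) = {q4}
q3 ∉ Sat(A[¬r U (b ∧ ¬a)]) = {q4}, so the formula does not hold at q3.

No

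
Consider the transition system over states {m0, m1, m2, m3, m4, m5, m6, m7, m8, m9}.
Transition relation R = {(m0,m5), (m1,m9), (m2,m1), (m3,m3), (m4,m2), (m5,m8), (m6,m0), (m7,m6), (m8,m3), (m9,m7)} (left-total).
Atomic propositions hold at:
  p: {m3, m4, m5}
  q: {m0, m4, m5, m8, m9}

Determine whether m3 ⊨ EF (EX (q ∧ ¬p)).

No

Sat(¬p) = {m0, m1, m2, m6, m7, m8, m9}
Sat(q ∧ ¬p) = {m0, m8, m9}
Sat(EX (q ∧ ¬p)) = {s : some successor in {m0, m8, m9}} = {m1, m5, m6}
EF (EX (q ∧ ¬p)): least fixpoint, start Z0 = {m1, m5, m6}, add states with some successor in Z. Z1 = {m0, m1, m2, m5, m6, m7}; Z2 = {m0, m1, m2, m4, m5, m6, m7, m9}; fixed.
Sat(EF (EX (q ∧ ¬p))) = {m0, m1, m2, m4, m5, m6, m7, m9}
m3 ∉ Sat(EF (EX (q ∧ ¬p))) = {m0, m1, m2, m4, m5, m6, m7, m9}, so the formula does not hold at m3.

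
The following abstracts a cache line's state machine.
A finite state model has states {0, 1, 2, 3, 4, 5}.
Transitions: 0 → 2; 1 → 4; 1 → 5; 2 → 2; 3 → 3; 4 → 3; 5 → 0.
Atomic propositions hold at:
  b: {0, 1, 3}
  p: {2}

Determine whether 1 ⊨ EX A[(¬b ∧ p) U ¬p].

Yes

Sat(¬b) = {2, 4, 5}
Sat(¬b ∧ p) = {2}
Sat(¬p) = {0, 1, 3, 4, 5}
A[(¬b ∧ p) U ¬p]: least fixpoint, start Z0 = Sat(¬p) = {0, 1, 3, 4, 5}, add states in Sat(¬b ∧ p) with every successor in Z. Already a fixed point.
Sat(A[(¬b ∧ p) U ¬p]) = {0, 1, 3, 4, 5}
Sat(EX A[(¬b ∧ p) U ¬p]) = {s : some successor in {0, 1, 3, 4, 5}} = {1, 3, 4, 5}
1 ∈ Sat(EX A[(¬b ∧ p) U ¬p]) = {1, 3, 4, 5}, so the formula holds at 1.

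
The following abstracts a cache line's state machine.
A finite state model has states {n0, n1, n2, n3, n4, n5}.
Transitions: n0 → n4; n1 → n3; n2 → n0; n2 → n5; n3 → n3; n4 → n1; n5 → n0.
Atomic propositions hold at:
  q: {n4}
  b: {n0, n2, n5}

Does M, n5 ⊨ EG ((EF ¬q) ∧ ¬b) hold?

No

Sat(¬q) = {n0, n1, n2, n3, n5}
EF ¬q: least fixpoint, start Z0 = {n0, n1, n2, n3, n5}, add states with some successor in Z. Z1 = {n0, n1, n2, n3, n4, n5}; fixed.
Sat(EF ¬q) = {n0, n1, n2, n3, n4, n5}
Sat(¬b) = {n1, n3, n4}
Sat((EF ¬q) ∧ ¬b) = {n1, n3, n4}
EG ((EF ¬q) ∧ ¬b): greatest fixpoint, start Z0 = {n1, n3, n4}, keep only states in Sat with some successor in Z. Already a fixed point.
Sat(EG ((EF ¬q) ∧ ¬b)) = {n1, n3, n4}
n5 ∉ Sat(EG ((EF ¬q) ∧ ¬b)) = {n1, n3, n4}, so the formula does not hold at n5.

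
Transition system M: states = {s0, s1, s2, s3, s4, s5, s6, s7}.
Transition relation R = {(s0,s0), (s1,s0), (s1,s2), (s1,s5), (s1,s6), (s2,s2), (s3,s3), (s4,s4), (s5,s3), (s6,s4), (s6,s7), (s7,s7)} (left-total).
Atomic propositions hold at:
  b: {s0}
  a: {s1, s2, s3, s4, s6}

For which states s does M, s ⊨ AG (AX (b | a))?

Sat(b | a) = {s0, s1, s2, s3, s4, s6}
Sat(AX (b | a)) = {s : every successor in {s0, s1, s2, s3, s4, s6}} = {s0, s2, s3, s4, s5}
AG (AX (b | a)): greatest fixpoint, start Z0 = {s0, s2, s3, s4, s5}, keep only states in Sat with every successor in Z. Already a fixed point.
Sat(AG (AX (b | a))) = {s0, s2, s3, s4, s5}

{s0, s2, s3, s4, s5}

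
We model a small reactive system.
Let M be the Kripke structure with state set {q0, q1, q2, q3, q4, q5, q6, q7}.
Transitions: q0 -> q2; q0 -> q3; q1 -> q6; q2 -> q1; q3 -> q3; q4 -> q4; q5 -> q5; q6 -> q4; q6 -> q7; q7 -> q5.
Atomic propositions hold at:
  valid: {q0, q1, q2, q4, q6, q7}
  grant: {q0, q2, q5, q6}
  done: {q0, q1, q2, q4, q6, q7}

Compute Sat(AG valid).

{q4}

AG valid: greatest fixpoint, start Z0 = {q0, q1, q2, q4, q6, q7}, keep only states in Sat with every successor in Z. Z1 = {q1, q2, q4, q6}; Z2 = {q1, q2, q4}; Z3 = {q2, q4}; Z4 = {q4}; fixed.
Sat(AG valid) = {q4}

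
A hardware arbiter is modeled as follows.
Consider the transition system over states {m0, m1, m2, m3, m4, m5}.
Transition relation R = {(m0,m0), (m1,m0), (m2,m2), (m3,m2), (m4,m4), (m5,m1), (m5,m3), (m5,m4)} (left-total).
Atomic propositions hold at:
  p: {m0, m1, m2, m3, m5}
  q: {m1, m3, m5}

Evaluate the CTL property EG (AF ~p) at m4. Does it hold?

Yes

Sat(~p) = {m4}
AF ~p: least fixpoint, start Z0 = {m4}, add states with every successor in Z. Already a fixed point.
Sat(AF ~p) = {m4}
EG (AF ~p): greatest fixpoint, start Z0 = {m4}, keep only states in Sat with some successor in Z. Already a fixed point.
Sat(EG (AF ~p)) = {m4}
m4 ∈ Sat(EG (AF ~p)) = {m4}, so the formula holds at m4.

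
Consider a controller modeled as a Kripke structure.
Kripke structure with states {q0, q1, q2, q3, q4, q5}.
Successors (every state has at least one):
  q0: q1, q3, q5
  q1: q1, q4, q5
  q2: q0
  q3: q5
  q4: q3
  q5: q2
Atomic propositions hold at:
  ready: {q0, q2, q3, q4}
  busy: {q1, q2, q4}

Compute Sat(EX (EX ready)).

Sat(EX ready) = {s : some successor in {q0, q2, q3, q4}} = {q0, q1, q2, q4, q5}
Sat(EX (EX ready)) = {s : some successor in {q0, q1, q2, q4, q5}} = {q0, q1, q2, q3, q5}

{q0, q1, q2, q3, q5}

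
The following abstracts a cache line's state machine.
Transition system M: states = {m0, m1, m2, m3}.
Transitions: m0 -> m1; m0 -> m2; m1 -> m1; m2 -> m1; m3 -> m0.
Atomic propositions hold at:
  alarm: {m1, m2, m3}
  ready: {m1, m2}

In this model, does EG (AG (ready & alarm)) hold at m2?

Yes

Sat(ready & alarm) = {m1, m2}
AG (ready & alarm): greatest fixpoint, start Z0 = {m1, m2}, keep only states in Sat with every successor in Z. Already a fixed point.
Sat(AG (ready & alarm)) = {m1, m2}
EG (AG (ready & alarm)): greatest fixpoint, start Z0 = {m1, m2}, keep only states in Sat with some successor in Z. Already a fixed point.
Sat(EG (AG (ready & alarm))) = {m1, m2}
m2 ∈ Sat(EG (AG (ready & alarm))) = {m1, m2}, so the formula holds at m2.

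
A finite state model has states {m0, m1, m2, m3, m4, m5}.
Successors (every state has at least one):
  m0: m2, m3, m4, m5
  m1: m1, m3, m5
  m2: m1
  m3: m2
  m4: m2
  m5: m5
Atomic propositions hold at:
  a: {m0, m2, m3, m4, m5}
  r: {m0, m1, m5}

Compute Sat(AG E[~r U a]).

Sat(~r) = {m2, m3, m4}
E[~r U a]: least fixpoint, start Z0 = Sat(a) = {m0, m2, m3, m4, m5}, add states in Sat(~r) with some successor in Z. Already a fixed point.
Sat(E[~r U a]) = {m0, m2, m3, m4, m5}
AG E[~r U a]: greatest fixpoint, start Z0 = {m0, m2, m3, m4, m5}, keep only states in Sat with every successor in Z. Z1 = {m0, m3, m4, m5}; Z2 = {m5}; fixed.
Sat(AG E[~r U a]) = {m5}

{m5}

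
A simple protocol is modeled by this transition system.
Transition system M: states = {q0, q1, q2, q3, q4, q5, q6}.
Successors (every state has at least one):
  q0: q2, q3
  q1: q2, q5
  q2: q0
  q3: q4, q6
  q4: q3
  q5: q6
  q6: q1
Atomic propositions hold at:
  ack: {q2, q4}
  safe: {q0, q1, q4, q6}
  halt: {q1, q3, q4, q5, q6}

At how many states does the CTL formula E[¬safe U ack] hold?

3

Sat(¬safe) = {q2, q3, q5}
E[¬safe U ack]: least fixpoint, start Z0 = Sat(ack) = {q2, q4}, add states in Sat(¬safe) with some successor in Z. Z1 = {q2, q3, q4}; fixed.
Sat(E[¬safe U ack]) = {q2, q3, q4}
|Sat(E[¬safe U ack])| = |{q2, q3, q4}| = 3.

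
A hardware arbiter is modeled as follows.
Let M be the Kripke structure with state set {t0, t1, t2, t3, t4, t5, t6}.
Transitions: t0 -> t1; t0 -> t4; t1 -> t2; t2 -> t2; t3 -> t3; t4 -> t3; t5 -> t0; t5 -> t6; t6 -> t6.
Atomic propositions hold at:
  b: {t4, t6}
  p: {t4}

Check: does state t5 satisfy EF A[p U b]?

Yes

A[p U b]: least fixpoint, start Z0 = Sat(b) = {t4, t6}, add states in Sat(p) with every successor in Z. Already a fixed point.
Sat(A[p U b]) = {t4, t6}
EF A[p U b]: least fixpoint, start Z0 = {t4, t6}, add states with some successor in Z. Z1 = {t0, t4, t5, t6}; fixed.
Sat(EF A[p U b]) = {t0, t4, t5, t6}
t5 ∈ Sat(EF A[p U b]) = {t0, t4, t5, t6}, so the formula holds at t5.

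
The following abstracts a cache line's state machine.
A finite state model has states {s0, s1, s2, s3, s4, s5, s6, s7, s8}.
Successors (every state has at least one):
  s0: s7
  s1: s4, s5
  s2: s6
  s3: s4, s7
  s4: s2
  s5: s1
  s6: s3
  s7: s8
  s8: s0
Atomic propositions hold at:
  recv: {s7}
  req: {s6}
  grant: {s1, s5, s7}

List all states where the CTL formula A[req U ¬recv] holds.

Sat(¬recv) = {s0, s1, s2, s3, s4, s5, s6, s8}
A[req U ¬recv]: least fixpoint, start Z0 = Sat(¬recv) = {s0, s1, s2, s3, s4, s5, s6, s8}, add states in Sat(req) with every successor in Z. Already a fixed point.
Sat(A[req U ¬recv]) = {s0, s1, s2, s3, s4, s5, s6, s8}

{s0, s1, s2, s3, s4, s5, s6, s8}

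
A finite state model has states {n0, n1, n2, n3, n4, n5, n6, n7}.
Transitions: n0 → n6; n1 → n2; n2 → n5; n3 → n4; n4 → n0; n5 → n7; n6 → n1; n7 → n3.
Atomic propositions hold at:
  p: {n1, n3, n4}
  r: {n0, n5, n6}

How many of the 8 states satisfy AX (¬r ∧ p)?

3

Sat(¬r) = {n1, n2, n3, n4, n7}
Sat(¬r ∧ p) = {n1, n3, n4}
Sat(AX (¬r ∧ p)) = {s : every successor in {n1, n3, n4}} = {n3, n6, n7}
|Sat(AX (¬r ∧ p))| = |{n3, n6, n7}| = 3.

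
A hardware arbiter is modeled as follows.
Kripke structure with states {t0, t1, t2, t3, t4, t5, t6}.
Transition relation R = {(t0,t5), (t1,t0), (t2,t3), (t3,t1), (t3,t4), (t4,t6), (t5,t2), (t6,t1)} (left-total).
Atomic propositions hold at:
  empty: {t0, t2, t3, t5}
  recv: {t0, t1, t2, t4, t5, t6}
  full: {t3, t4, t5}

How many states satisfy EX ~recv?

1

Sat(~recv) = {t3}
Sat(EX ~recv) = {s : some successor in {t3}} = {t2}
|Sat(EX ~recv)| = |{t2}| = 1.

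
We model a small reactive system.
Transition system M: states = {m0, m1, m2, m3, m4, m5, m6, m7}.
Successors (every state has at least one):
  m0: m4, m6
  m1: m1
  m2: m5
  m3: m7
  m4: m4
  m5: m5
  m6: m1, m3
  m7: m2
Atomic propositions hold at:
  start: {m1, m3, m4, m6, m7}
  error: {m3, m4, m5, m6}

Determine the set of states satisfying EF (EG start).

{m0, m1, m4, m6}

EG start: greatest fixpoint, start Z0 = {m1, m3, m4, m6, m7}, keep only states in Sat with some successor in Z. Z1 = {m1, m3, m4, m6}; Z2 = {m1, m4, m6}; fixed.
Sat(EG start) = {m1, m4, m6}
EF (EG start): least fixpoint, start Z0 = {m1, m4, m6}, add states with some successor in Z. Z1 = {m0, m1, m4, m6}; fixed.
Sat(EF (EG start)) = {m0, m1, m4, m6}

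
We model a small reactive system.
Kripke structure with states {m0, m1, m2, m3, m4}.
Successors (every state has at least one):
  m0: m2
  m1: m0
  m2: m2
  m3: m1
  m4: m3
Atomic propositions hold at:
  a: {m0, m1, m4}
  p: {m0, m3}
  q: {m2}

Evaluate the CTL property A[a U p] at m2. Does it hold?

A[a U p]: least fixpoint, start Z0 = Sat(p) = {m0, m3}, add states in Sat(a) with every successor in Z. Z1 = {m0, m1, m3, m4}; fixed.
Sat(A[a U p]) = {m0, m1, m3, m4}
m2 ∉ Sat(A[a U p]) = {m0, m1, m3, m4}, so the formula does not hold at m2.

No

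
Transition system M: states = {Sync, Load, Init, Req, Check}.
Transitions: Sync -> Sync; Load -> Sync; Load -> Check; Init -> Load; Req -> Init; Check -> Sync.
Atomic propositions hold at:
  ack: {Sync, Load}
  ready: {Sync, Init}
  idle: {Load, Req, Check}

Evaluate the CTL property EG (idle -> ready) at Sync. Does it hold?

Sat(idle -> ready) = {Sync, Init}
EG (idle -> ready): greatest fixpoint, start Z0 = {Sync, Init}, keep only states in Sat with some successor in Z. Z1 = {Sync}; fixed.
Sat(EG (idle -> ready)) = {Sync}
Sync ∈ Sat(EG (idle -> ready)) = {Sync}, so the formula holds at Sync.

Yes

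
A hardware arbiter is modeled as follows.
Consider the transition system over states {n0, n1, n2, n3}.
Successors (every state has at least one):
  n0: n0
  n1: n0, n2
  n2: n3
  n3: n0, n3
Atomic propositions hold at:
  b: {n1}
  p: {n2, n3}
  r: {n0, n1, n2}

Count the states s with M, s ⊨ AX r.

2

Sat(AX r) = {s : every successor in {n0, n1, n2}} = {n0, n1}
|Sat(AX r)| = |{n0, n1}| = 2.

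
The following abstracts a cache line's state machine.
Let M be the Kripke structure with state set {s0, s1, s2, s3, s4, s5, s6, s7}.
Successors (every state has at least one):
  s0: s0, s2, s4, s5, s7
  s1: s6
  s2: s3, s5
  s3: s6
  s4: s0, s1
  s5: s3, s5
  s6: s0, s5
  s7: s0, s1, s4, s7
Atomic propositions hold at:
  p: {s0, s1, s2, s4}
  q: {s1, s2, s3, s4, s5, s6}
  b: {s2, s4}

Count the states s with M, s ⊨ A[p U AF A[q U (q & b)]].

Sat(q & b) = {s2, s4}
A[q U (q & b)]: least fixpoint, start Z0 = Sat((q & b)) = {s2, s4}, add states in Sat(q) with every successor in Z. Already a fixed point.
Sat(A[q U (q & b)]) = {s2, s4}
AF A[q U (q & b)]: least fixpoint, start Z0 = {s2, s4}, add states with every successor in Z. Already a fixed point.
Sat(AF A[q U (q & b)]) = {s2, s4}
A[p U AF A[q U (q & b)]]: least fixpoint, start Z0 = Sat(AF A[q U (q & b)]) = {s2, s4}, add states in Sat(p) with every successor in Z. Already a fixed point.
Sat(A[p U AF A[q U (q & b)]]) = {s2, s4}
|Sat(A[p U AF A[q U (q & b)]])| = |{s2, s4}| = 2.

2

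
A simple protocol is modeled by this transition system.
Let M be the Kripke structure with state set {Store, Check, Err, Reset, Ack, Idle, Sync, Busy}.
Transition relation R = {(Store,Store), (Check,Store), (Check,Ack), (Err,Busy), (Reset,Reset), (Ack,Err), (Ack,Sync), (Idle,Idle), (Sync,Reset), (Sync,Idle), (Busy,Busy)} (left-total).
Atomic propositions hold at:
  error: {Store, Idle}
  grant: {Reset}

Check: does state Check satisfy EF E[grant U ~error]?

Yes

Sat(~error) = {Check, Err, Reset, Ack, Sync, Busy}
E[grant U ~error]: least fixpoint, start Z0 = Sat(~error) = {Check, Err, Reset, Ack, Sync, Busy}, add states in Sat(grant) with some successor in Z. Already a fixed point.
Sat(E[grant U ~error]) = {Check, Err, Reset, Ack, Sync, Busy}
EF E[grant U ~error]: least fixpoint, start Z0 = {Check, Err, Reset, Ack, Sync, Busy}, add states with some successor in Z. Already a fixed point.
Sat(EF E[grant U ~error]) = {Check, Err, Reset, Ack, Sync, Busy}
Check ∈ Sat(EF E[grant U ~error]) = {Check, Err, Reset, Ack, Sync, Busy}, so the formula holds at Check.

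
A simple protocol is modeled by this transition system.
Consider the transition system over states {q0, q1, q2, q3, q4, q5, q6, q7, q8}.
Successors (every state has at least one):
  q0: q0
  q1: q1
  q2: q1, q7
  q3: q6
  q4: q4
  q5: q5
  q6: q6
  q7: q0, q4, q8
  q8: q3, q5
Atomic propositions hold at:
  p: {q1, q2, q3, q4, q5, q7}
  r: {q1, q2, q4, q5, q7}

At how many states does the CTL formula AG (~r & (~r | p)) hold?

Sat(~r) = {q0, q3, q6, q8}
Sat(~r | p) = {q0, q1, q2, q3, q4, q5, q6, q7, q8}
Sat(~r & (~r | p)) = {q0, q3, q6, q8}
AG (~r & (~r | p)): greatest fixpoint, start Z0 = {q0, q3, q6, q8}, keep only states in Sat with every successor in Z. Z1 = {q0, q3, q6}; fixed.
Sat(AG (~r & (~r | p))) = {q0, q3, q6}
|Sat(AG (~r & (~r | p)))| = |{q0, q3, q6}| = 3.

3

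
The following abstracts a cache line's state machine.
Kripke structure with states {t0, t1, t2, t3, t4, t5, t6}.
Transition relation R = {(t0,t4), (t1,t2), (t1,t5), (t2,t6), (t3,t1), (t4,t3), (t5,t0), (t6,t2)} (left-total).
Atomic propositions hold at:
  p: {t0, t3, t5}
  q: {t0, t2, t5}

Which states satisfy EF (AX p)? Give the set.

{t0, t1, t3, t4, t5}

Sat(AX p) = {s : every successor in {t0, t3, t5}} = {t4, t5}
EF (AX p): least fixpoint, start Z0 = {t4, t5}, add states with some successor in Z. Z1 = {t0, t1, t4, t5}; Z2 = {t0, t1, t3, t4, t5}; fixed.
Sat(EF (AX p)) = {t0, t1, t3, t4, t5}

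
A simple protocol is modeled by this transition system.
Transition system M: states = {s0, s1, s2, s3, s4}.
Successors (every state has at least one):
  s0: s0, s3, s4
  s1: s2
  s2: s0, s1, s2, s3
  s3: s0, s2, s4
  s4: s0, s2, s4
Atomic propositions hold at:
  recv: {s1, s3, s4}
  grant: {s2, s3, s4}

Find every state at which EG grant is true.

EG grant: greatest fixpoint, start Z0 = {s2, s3, s4}, keep only states in Sat with some successor in Z. Already a fixed point.
Sat(EG grant) = {s2, s3, s4}

{s2, s3, s4}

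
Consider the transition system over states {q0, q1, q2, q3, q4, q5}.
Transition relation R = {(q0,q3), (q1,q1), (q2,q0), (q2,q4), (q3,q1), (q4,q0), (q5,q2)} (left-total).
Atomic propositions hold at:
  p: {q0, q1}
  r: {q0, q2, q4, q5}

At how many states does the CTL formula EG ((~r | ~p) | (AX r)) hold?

2

Sat(~r) = {q1, q3}
Sat(~p) = {q2, q3, q4, q5}
Sat(~r | ~p) = {q1, q2, q3, q4, q5}
Sat(AX r) = {s : every successor in {q0, q2, q4, q5}} = {q2, q4, q5}
Sat((~r | ~p) | (AX r)) = {q1, q2, q3, q4, q5}
EG ((~r | ~p) | (AX r)): greatest fixpoint, start Z0 = {q1, q2, q3, q4, q5}, keep only states in Sat with some successor in Z. Z1 = {q1, q2, q3, q5}; Z2 = {q1, q3, q5}; Z3 = {q1, q3}; fixed.
Sat(EG ((~r | ~p) | (AX r))) = {q1, q3}
|Sat(EG ((~r | ~p) | (AX r)))| = |{q1, q3}| = 2.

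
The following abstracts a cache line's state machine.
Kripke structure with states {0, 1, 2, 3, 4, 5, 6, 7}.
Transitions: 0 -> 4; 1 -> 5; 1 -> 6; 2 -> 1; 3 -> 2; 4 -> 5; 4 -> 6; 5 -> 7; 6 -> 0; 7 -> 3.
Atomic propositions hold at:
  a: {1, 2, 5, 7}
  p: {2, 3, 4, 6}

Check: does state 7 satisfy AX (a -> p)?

Sat(a -> p) = {0, 2, 3, 4, 6}
Sat(AX (a -> p)) = {s : every successor in {0, 2, 3, 4, 6}} = {0, 3, 6, 7}
7 ∈ Sat(AX (a -> p)) = {0, 3, 6, 7}, so the formula holds at 7.

Yes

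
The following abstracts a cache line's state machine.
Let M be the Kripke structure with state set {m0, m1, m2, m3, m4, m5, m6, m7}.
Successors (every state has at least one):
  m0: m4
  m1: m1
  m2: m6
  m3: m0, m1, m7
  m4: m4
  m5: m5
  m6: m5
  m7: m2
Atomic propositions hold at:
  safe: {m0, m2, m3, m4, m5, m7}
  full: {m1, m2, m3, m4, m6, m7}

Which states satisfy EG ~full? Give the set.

{m5}

Sat(~full) = {m0, m5}
EG ~full: greatest fixpoint, start Z0 = {m0, m5}, keep only states in Sat with some successor in Z. Z1 = {m5}; fixed.
Sat(EG ~full) = {m5}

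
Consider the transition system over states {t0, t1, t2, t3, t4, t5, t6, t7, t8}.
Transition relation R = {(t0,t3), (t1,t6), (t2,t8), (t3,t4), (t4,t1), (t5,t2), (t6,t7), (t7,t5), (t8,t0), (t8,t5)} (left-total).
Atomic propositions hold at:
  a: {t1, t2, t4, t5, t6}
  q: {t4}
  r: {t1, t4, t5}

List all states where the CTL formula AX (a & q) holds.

Sat(a & q) = {t4}
Sat(AX (a & q)) = {s : every successor in {t4}} = {t3}

{t3}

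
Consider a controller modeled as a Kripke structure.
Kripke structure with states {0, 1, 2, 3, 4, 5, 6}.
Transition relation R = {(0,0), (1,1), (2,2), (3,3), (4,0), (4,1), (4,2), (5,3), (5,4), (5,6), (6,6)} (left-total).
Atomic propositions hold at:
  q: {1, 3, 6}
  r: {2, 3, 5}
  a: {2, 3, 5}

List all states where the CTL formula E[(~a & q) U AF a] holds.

Sat(~a) = {0, 1, 4, 6}
Sat(~a & q) = {1, 6}
AF a: least fixpoint, start Z0 = {2, 3, 5}, add states with every successor in Z. Already a fixed point.
Sat(AF a) = {2, 3, 5}
E[(~a & q) U AF a]: least fixpoint, start Z0 = Sat(AF a) = {2, 3, 5}, add states in Sat(~a & q) with some successor in Z. Already a fixed point.
Sat(E[(~a & q) U AF a]) = {2, 3, 5}

{2, 3, 5}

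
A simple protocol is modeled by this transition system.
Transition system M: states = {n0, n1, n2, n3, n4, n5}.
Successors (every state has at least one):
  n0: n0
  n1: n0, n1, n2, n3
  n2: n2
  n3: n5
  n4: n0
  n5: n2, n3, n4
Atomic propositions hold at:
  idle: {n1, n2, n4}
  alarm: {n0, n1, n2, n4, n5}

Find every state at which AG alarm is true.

{n0, n2, n4}

AG alarm: greatest fixpoint, start Z0 = {n0, n1, n2, n4, n5}, keep only states in Sat with every successor in Z. Z1 = {n0, n2, n4}; fixed.
Sat(AG alarm) = {n0, n2, n4}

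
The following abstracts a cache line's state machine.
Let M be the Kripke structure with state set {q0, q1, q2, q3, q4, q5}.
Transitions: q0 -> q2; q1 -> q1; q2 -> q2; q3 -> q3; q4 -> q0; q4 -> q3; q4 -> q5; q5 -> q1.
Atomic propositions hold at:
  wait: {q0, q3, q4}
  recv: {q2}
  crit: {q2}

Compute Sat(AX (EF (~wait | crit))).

{q0, q1, q2, q5}

Sat(~wait) = {q1, q2, q5}
Sat(~wait | crit) = {q1, q2, q5}
EF (~wait | crit): least fixpoint, start Z0 = {q1, q2, q5}, add states with some successor in Z. Z1 = {q0, q1, q2, q4, q5}; fixed.
Sat(EF (~wait | crit)) = {q0, q1, q2, q4, q5}
Sat(AX (EF (~wait | crit))) = {s : every successor in {q0, q1, q2, q4, q5}} = {q0, q1, q2, q5}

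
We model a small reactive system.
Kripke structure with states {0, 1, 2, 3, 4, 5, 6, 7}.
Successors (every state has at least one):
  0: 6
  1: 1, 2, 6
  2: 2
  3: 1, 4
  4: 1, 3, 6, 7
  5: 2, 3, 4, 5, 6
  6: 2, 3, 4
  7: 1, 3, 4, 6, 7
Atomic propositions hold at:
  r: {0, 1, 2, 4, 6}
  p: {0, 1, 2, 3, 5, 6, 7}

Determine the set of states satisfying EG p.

{0, 1, 2, 3, 5, 6, 7}

EG p: greatest fixpoint, start Z0 = {0, 1, 2, 3, 5, 6, 7}, keep only states in Sat with some successor in Z. Already a fixed point.
Sat(EG p) = {0, 1, 2, 3, 5, 6, 7}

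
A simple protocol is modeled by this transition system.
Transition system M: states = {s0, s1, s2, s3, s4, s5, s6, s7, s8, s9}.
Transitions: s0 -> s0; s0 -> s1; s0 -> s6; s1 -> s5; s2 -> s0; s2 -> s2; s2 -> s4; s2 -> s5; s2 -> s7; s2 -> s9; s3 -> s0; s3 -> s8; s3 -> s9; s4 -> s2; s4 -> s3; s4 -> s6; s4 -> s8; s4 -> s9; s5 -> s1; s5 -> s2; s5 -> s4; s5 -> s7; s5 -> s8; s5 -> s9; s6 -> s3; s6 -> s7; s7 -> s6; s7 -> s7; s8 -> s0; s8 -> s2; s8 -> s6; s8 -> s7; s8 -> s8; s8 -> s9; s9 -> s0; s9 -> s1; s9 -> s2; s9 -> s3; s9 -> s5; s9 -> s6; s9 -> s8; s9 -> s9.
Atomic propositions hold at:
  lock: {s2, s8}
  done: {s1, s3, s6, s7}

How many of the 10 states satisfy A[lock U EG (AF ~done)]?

Sat(~done) = {s0, s2, s4, s5, s8, s9}
AF ~done: least fixpoint, start Z0 = {s0, s2, s4, s5, s8, s9}, add states with every successor in Z. Z1 = {s0, s1, s2, s3, s4, s5, s8, s9}; fixed.
Sat(AF ~done) = {s0, s1, s2, s3, s4, s5, s8, s9}
EG (AF ~done): greatest fixpoint, start Z0 = {s0, s1, s2, s3, s4, s5, s8, s9}, keep only states in Sat with some successor in Z. Already a fixed point.
Sat(EG (AF ~done)) = {s0, s1, s2, s3, s4, s5, s8, s9}
A[lock U EG (AF ~done)]: least fixpoint, start Z0 = Sat(EG (AF ~done)) = {s0, s1, s2, s3, s4, s5, s8, s9}, add states in Sat(lock) with every successor in Z. Already a fixed point.
Sat(A[lock U EG (AF ~done)]) = {s0, s1, s2, s3, s4, s5, s8, s9}
|Sat(A[lock U EG (AF ~done)])| = |{s0, s1, s2, s3, s4, s5, s8, s9}| = 8.

8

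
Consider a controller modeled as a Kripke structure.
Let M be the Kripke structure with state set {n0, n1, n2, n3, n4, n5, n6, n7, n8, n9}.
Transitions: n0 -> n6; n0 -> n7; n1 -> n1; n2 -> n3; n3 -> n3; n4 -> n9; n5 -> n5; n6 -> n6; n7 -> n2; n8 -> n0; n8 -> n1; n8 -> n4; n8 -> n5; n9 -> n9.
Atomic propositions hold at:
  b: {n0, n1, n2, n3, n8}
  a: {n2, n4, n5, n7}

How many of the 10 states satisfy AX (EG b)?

4

EG b: greatest fixpoint, start Z0 = {n0, n1, n2, n3, n8}, keep only states in Sat with some successor in Z. Z1 = {n1, n2, n3, n8}; fixed.
Sat(EG b) = {n1, n2, n3, n8}
Sat(AX (EG b)) = {s : every successor in {n1, n2, n3, n8}} = {n1, n2, n3, n7}
|Sat(AX (EG b))| = |{n1, n2, n3, n7}| = 4.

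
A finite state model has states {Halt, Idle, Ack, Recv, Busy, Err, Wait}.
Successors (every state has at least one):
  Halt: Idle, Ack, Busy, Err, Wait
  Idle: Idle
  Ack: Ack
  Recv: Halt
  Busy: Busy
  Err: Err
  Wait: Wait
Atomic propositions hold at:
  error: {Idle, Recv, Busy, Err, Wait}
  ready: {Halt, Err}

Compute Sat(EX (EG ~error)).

{Halt, Ack, Recv}

Sat(~error) = {Halt, Ack}
EG ~error: greatest fixpoint, start Z0 = {Halt, Ack}, keep only states in Sat with some successor in Z. Already a fixed point.
Sat(EG ~error) = {Halt, Ack}
Sat(EX (EG ~error)) = {s : some successor in {Halt, Ack}} = {Halt, Ack, Recv}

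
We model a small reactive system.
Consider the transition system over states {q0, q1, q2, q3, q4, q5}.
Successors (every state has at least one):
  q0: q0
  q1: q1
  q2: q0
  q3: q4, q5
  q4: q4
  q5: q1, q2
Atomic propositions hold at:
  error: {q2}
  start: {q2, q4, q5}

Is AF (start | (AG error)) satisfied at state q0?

No

AG error: greatest fixpoint, start Z0 = {q2}, keep only states in Sat with every successor in Z. Z1 = ∅; fixed.
Sat(AG error) = ∅
Sat(start | (AG error)) = {q2, q4, q5}
AF (start | (AG error)): least fixpoint, start Z0 = {q2, q4, q5}, add states with every successor in Z. Z1 = {q2, q3, q4, q5}; fixed.
Sat(AF (start | (AG error))) = {q2, q3, q4, q5}
q0 ∉ Sat(AF (start | (AG error))) = {q2, q3, q4, q5}, so the formula does not hold at q0.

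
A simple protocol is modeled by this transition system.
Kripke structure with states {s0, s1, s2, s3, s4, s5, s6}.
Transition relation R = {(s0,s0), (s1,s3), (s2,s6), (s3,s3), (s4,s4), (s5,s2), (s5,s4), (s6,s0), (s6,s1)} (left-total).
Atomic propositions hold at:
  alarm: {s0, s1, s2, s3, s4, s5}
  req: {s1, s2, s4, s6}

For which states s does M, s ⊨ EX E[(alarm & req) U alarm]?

Sat(alarm & req) = {s1, s2, s4}
E[(alarm & req) U alarm]: least fixpoint, start Z0 = Sat(alarm) = {s0, s1, s2, s3, s4, s5}, add states in Sat(alarm & req) with some successor in Z. Already a fixed point.
Sat(E[(alarm & req) U alarm]) = {s0, s1, s2, s3, s4, s5}
Sat(EX E[(alarm & req) U alarm]) = {s : some successor in {s0, s1, s2, s3, s4, s5}} = {s0, s1, s3, s4, s5, s6}

{s0, s1, s3, s4, s5, s6}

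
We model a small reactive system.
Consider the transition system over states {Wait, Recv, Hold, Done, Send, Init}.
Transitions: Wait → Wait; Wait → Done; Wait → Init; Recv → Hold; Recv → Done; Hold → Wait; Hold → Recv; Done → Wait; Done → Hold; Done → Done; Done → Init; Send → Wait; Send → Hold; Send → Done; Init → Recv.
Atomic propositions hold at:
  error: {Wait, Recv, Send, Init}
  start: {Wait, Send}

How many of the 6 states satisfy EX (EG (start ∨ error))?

4

Sat(start ∨ error) = {Wait, Recv, Send, Init}
EG (start ∨ error): greatest fixpoint, start Z0 = {Wait, Recv, Send, Init}, keep only states in Sat with some successor in Z. Z1 = {Wait, Send, Init}; Z2 = {Wait, Send}; fixed.
Sat(EG (start ∨ error)) = {Wait, Send}
Sat(EX (EG (start ∨ error))) = {s : some successor in {Wait, Send}} = {Wait, Hold, Done, Send}
|Sat(EX (EG (start ∨ error)))| = |{Wait, Hold, Done, Send}| = 4.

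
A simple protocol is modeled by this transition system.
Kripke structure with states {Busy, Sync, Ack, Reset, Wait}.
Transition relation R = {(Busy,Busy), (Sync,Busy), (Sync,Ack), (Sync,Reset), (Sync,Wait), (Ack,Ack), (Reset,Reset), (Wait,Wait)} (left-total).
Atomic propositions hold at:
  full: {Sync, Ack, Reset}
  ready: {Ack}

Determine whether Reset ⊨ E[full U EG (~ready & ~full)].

Sat(~ready) = {Busy, Sync, Reset, Wait}
Sat(~full) = {Busy, Wait}
Sat(~ready & ~full) = {Busy, Wait}
EG (~ready & ~full): greatest fixpoint, start Z0 = {Busy, Wait}, keep only states in Sat with some successor in Z. Already a fixed point.
Sat(EG (~ready & ~full)) = {Busy, Wait}
E[full U EG (~ready & ~full)]: least fixpoint, start Z0 = Sat(EG (~ready & ~full)) = {Busy, Wait}, add states in Sat(full) with some successor in Z. Z1 = {Busy, Sync, Wait}; fixed.
Sat(E[full U EG (~ready & ~full)]) = {Busy, Sync, Wait}
Reset ∉ Sat(E[full U EG (~ready & ~full)]) = {Busy, Sync, Wait}, so the formula does not hold at Reset.

No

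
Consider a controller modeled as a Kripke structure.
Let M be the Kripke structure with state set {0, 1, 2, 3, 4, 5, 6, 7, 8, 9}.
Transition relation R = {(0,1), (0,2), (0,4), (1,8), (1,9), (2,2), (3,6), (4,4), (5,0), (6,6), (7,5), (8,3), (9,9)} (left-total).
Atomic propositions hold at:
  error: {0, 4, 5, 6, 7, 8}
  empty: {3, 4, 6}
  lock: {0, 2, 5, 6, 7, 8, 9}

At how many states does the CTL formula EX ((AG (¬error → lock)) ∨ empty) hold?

Sat(¬error) = {1, 2, 3, 9}
Sat(¬error → lock) = {0, 2, 4, 5, 6, 7, 8, 9}
AG (¬error → lock): greatest fixpoint, start Z0 = {0, 2, 4, 5, 6, 7, 8, 9}, keep only states in Sat with every successor in Z. Z1 = {2, 4, 5, 6, 7, 9}; Z2 = {2, 4, 6, 7, 9}; Z3 = {2, 4, 6, 9}; fixed.
Sat(AG (¬error → lock)) = {2, 4, 6, 9}
Sat((AG (¬error → lock)) ∨ empty) = {2, 3, 4, 6, 9}
Sat(EX ((AG (¬error → lock)) ∨ empty)) = {s : some successor in {2, 3, 4, 6, 9}} = {0, 1, 2, 3, 4, 6, 8, 9}
|Sat(EX ((AG (¬error → lock)) ∨ empty))| = |{0, 1, 2, 3, 4, 6, 8, 9}| = 8.

8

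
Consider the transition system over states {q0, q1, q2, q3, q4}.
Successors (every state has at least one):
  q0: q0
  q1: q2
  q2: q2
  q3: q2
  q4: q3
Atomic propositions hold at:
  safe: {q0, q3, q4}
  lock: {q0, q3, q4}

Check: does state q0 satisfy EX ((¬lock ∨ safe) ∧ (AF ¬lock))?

Sat(¬lock) = {q1, q2}
Sat(¬lock ∨ safe) = {q0, q1, q2, q3, q4}
AF ¬lock: least fixpoint, start Z0 = {q1, q2}, add states with every successor in Z. Z1 = {q1, q2, q3}; Z2 = {q1, q2, q3, q4}; fixed.
Sat(AF ¬lock) = {q1, q2, q3, q4}
Sat((¬lock ∨ safe) ∧ (AF ¬lock)) = {q1, q2, q3, q4}
Sat(EX ((¬lock ∨ safe) ∧ (AF ¬lock))) = {s : some successor in {q1, q2, q3, q4}} = {q1, q2, q3, q4}
q0 ∉ Sat(EX ((¬lock ∨ safe) ∧ (AF ¬lock))) = {q1, q2, q3, q4}, so the formula does not hold at q0.

No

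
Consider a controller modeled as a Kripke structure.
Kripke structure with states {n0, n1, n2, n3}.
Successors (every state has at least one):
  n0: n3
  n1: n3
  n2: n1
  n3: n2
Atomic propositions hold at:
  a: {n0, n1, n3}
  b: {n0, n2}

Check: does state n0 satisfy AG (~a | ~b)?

Sat(~a) = {n2}
Sat(~b) = {n1, n3}
Sat(~a | ~b) = {n1, n2, n3}
AG (~a | ~b): greatest fixpoint, start Z0 = {n1, n2, n3}, keep only states in Sat with every successor in Z. Already a fixed point.
Sat(AG (~a | ~b)) = {n1, n2, n3}
n0 ∉ Sat(AG (~a | ~b)) = {n1, n2, n3}, so the formula does not hold at n0.

No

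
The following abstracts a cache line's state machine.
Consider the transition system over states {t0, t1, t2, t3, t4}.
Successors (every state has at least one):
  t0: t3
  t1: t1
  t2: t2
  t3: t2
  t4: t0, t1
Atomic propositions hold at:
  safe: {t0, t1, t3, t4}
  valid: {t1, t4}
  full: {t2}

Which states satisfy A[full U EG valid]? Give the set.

EG valid: greatest fixpoint, start Z0 = {t1, t4}, keep only states in Sat with some successor in Z. Already a fixed point.
Sat(EG valid) = {t1, t4}
A[full U EG valid]: least fixpoint, start Z0 = Sat(EG valid) = {t1, t4}, add states in Sat(full) with every successor in Z. Already a fixed point.
Sat(A[full U EG valid]) = {t1, t4}

{t1, t4}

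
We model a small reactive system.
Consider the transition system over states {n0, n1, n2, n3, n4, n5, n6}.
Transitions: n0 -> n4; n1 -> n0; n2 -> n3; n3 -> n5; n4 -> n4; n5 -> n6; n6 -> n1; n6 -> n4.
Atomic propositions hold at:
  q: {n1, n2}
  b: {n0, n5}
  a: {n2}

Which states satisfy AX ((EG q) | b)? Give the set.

EG q: greatest fixpoint, start Z0 = {n1, n2}, keep only states in Sat with some successor in Z. Z1 = ∅; fixed.
Sat(EG q) = ∅
Sat((EG q) | b) = {n0, n5}
Sat(AX ((EG q) | b)) = {s : every successor in {n0, n5}} = {n1, n3}

{n1, n3}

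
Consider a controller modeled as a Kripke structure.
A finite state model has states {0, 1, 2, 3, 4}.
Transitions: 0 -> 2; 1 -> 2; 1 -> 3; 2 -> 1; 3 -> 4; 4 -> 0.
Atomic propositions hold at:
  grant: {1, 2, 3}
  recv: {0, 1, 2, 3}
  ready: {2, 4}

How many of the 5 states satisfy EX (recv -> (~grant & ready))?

Sat(~grant) = {0, 4}
Sat(~grant & ready) = {4}
Sat(recv -> (~grant & ready)) = {4}
Sat(EX (recv -> (~grant & ready))) = {s : some successor in {4}} = {3}
|Sat(EX (recv -> (~grant & ready)))| = |{3}| = 1.

1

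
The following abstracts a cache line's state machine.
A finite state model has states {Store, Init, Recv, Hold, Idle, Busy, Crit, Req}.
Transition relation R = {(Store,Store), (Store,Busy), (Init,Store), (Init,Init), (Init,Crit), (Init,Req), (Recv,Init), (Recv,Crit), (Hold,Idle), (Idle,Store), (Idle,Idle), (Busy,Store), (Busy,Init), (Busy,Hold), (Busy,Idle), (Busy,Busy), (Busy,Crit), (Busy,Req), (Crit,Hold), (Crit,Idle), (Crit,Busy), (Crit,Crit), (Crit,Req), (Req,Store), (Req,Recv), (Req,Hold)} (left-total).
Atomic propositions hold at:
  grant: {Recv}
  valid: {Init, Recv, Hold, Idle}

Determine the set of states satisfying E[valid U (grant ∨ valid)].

Sat(grant ∨ valid) = {Init, Recv, Hold, Idle}
E[valid U (grant ∨ valid)]: least fixpoint, start Z0 = Sat((grant ∨ valid)) = {Init, Recv, Hold, Idle}, add states in Sat(valid) with some successor in Z. Already a fixed point.
Sat(E[valid U (grant ∨ valid)]) = {Init, Recv, Hold, Idle}

{Init, Recv, Hold, Idle}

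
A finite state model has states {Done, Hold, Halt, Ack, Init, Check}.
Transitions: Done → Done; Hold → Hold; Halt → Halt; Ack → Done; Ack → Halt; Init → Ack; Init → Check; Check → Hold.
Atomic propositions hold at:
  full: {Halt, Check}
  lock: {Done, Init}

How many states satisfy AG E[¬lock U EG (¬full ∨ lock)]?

3

Sat(¬lock) = {Hold, Halt, Ack, Check}
Sat(¬full) = {Done, Hold, Ack, Init}
Sat(¬full ∨ lock) = {Done, Hold, Ack, Init}
EG (¬full ∨ lock): greatest fixpoint, start Z0 = {Done, Hold, Ack, Init}, keep only states in Sat with some successor in Z. Already a fixed point.
Sat(EG (¬full ∨ lock)) = {Done, Hold, Ack, Init}
E[¬lock U EG (¬full ∨ lock)]: least fixpoint, start Z0 = Sat(EG (¬full ∨ lock)) = {Done, Hold, Ack, Init}, add states in Sat(¬lock) with some successor in Z. Z1 = {Done, Hold, Ack, Init, Check}; fixed.
Sat(E[¬lock U EG (¬full ∨ lock)]) = {Done, Hold, Ack, Init, Check}
AG E[¬lock U EG (¬full ∨ lock)]: greatest fixpoint, start Z0 = {Done, Hold, Ack, Init, Check}, keep only states in Sat with every successor in Z. Z1 = {Done, Hold, Init, Check}; Z2 = {Done, Hold, Check}; fixed.
Sat(AG E[¬lock U EG (¬full ∨ lock)]) = {Done, Hold, Check}
|Sat(AG E[¬lock U EG (¬full ∨ lock)])| = |{Done, Hold, Check}| = 3.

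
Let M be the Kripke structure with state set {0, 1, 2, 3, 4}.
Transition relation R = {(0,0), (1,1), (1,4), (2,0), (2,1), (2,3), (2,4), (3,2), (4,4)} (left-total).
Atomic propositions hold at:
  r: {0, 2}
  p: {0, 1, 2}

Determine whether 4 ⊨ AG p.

AG p: greatest fixpoint, start Z0 = {0, 1, 2}, keep only states in Sat with every successor in Z. Z1 = {0}; fixed.
Sat(AG p) = {0}
4 ∉ Sat(AG p) = {0}, so the formula does not hold at 4.

No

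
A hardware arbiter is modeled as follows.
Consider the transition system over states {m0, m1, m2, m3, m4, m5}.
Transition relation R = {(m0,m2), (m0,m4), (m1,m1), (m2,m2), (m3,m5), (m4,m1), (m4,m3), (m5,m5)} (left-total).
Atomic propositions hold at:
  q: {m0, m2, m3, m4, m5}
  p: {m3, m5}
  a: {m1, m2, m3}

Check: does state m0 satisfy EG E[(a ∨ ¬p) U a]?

Sat(¬p) = {m0, m1, m2, m4}
Sat(a ∨ ¬p) = {m0, m1, m2, m3, m4}
E[(a ∨ ¬p) U a]: least fixpoint, start Z0 = Sat(a) = {m1, m2, m3}, add states in Sat(a ∨ ¬p) with some successor in Z. Z1 = {m0, m1, m2, m3, m4}; fixed.
Sat(E[(a ∨ ¬p) U a]) = {m0, m1, m2, m3, m4}
EG E[(a ∨ ¬p) U a]: greatest fixpoint, start Z0 = {m0, m1, m2, m3, m4}, keep only states in Sat with some successor in Z. Z1 = {m0, m1, m2, m4}; fixed.
Sat(EG E[(a ∨ ¬p) U a]) = {m0, m1, m2, m4}
m0 ∈ Sat(EG E[(a ∨ ¬p) U a]) = {m0, m1, m2, m4}, so the formula holds at m0.

Yes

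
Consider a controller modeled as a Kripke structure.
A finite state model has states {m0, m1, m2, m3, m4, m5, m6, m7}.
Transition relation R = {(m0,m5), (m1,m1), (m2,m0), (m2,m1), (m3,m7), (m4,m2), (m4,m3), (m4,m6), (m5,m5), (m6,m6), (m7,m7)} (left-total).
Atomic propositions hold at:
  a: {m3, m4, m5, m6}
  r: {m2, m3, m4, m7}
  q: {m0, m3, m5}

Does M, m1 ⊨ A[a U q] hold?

A[a U q]: least fixpoint, start Z0 = Sat(q) = {m0, m3, m5}, add states in Sat(a) with every successor in Z. Already a fixed point.
Sat(A[a U q]) = {m0, m3, m5}
m1 ∉ Sat(A[a U q]) = {m0, m3, m5}, so the formula does not hold at m1.

No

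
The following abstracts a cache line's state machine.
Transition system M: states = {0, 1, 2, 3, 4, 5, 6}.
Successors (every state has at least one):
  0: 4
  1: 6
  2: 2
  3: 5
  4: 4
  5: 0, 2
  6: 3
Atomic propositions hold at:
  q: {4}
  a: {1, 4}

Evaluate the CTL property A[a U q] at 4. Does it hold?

Yes

A[a U q]: least fixpoint, start Z0 = Sat(q) = {4}, add states in Sat(a) with every successor in Z. Already a fixed point.
Sat(A[a U q]) = {4}
4 ∈ Sat(A[a U q]) = {4}, so the formula holds at 4.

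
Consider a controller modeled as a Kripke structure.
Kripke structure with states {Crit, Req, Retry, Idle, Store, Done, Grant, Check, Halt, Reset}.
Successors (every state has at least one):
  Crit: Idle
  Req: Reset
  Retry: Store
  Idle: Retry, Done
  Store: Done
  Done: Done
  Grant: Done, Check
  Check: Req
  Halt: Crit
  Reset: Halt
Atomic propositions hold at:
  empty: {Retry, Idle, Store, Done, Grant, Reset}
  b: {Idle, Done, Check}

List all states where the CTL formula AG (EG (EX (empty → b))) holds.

{Store, Done}

Sat(empty → b) = {Crit, Req, Idle, Done, Check, Halt}
Sat(EX (empty → b)) = {s : some successor in {Crit, Req, Idle, Done, Check, Halt}} = {Crit, Idle, Store, Done, Grant, Check, Halt, Reset}
EG (EX (empty → b)): greatest fixpoint, start Z0 = {Crit, Idle, Store, Done, Grant, Check, Halt, Reset}, keep only states in Sat with some successor in Z. Z1 = {Crit, Idle, Store, Done, Grant, Halt, Reset}; fixed.
Sat(EG (EX (empty → b))) = {Crit, Idle, Store, Done, Grant, Halt, Reset}
AG (EG (EX (empty → b))): greatest fixpoint, start Z0 = {Crit, Idle, Store, Done, Grant, Halt, Reset}, keep only states in Sat with every successor in Z. Z1 = {Crit, Store, Done, Halt, Reset}; Z2 = {Store, Done, Halt, Reset}; Z3 = {Store, Done, Reset}; Z4 = {Store, Done}; fixed.
Sat(AG (EG (EX (empty → b)))) = {Store, Done}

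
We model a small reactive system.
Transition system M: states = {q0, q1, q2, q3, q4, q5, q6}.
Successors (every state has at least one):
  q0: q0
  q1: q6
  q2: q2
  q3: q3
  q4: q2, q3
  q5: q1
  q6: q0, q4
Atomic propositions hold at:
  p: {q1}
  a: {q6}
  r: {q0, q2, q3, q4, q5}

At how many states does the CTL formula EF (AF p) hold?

AF p: least fixpoint, start Z0 = {q1}, add states with every successor in Z. Z1 = {q1, q5}; fixed.
Sat(AF p) = {q1, q5}
EF (AF p): least fixpoint, start Z0 = {q1, q5}, add states with some successor in Z. Already a fixed point.
Sat(EF (AF p)) = {q1, q5}
|Sat(EF (AF p))| = |{q1, q5}| = 2.

2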